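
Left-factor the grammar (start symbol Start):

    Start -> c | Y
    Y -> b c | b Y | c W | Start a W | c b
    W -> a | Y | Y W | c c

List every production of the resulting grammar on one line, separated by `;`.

Start -> c | Y; Y -> Start a W | b Y1 | c Y2; W -> a | c c | Y W1; Y1 -> c | Y; Y2 -> W | b; W1 -> ε | W

Y has alternatives sharing prefix 'b': factor to Y → b Y1 with Y1 → c | Y.
Y has alternatives sharing prefix 'c': factor to Y → c Y2 with Y2 → W | b.
W has alternatives sharing prefix 'Y': factor to W → Y W1 with W1 → ε | W.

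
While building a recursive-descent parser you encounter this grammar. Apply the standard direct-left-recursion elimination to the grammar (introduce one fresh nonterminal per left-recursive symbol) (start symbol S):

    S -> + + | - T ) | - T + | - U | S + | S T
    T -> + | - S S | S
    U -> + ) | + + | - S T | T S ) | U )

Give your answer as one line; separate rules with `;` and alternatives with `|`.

S, U are directly left-recursive.
For S: α = {+, T}, β = {+ +, - T ), - T +, - U}. Rewrite as S → β S' and S' → α S' | ε.
For U: α = {)}, β = {+ ), + +, - S T, T S )}. Rewrite as U → β U' and U' → α U' | ε.

S -> + + S' | - T ) S' | - T + S' | - U S'; T -> + | - S S | S; U -> + ) U' | + + U' | - S T U' | T S ) U'; S' -> + S' | T S' | epsilon; U' -> ) U' | epsilon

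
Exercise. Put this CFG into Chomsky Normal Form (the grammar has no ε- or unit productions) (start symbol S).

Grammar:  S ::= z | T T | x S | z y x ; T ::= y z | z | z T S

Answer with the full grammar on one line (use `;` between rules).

Introduce a nonterminal for each terminal appearing in a rule of length ≥ 2: X1 → x, X2 → z, X3 → y.
Binarize each right-hand side of length ≥ 3 by chaining fresh nonterminals (Y1, Y2, …): affected rules were S → X2 X3 X1; T → X2 T S.

S ::= z | T T | X1 S | X2 Y1; T ::= X3 X2 | z | X2 Y2; X1 ::= x; X2 ::= z; X3 ::= y; Y1 ::= X3 X1; Y2 ::= T S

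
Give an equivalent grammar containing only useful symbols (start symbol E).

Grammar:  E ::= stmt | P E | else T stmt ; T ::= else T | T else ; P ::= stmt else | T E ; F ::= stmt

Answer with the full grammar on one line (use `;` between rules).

E ::= stmt | P E; P ::= stmt else

Generating nonterminals: {E, F, P}.
Reachable from E after that: {E, P}.
Removed useless symbols: {F, T} and every production mentioning them.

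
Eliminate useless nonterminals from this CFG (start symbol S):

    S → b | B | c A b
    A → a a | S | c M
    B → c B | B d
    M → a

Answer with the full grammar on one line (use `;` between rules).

S → b | c A b; A → a a | S | c M; M → a

Generating nonterminals: {A, M, S}.
Reachable from S after that: {A, M, S}.
Removed useless symbols: {B} and every production mentioning them.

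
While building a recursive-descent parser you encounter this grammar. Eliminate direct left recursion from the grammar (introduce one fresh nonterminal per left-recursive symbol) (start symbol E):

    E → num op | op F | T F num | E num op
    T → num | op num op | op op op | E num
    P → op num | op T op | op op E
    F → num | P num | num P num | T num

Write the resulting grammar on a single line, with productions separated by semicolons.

E → num op E' | op F E' | T F num E'; T → num | op num op | op op op | E num; P → op num | op T op | op op E; F → num | P num | num P num | T num; E' → num op E' | ε

E is directly left-recursive.
For E: α = {num op}, β = {num op, op F, T F num}. Rewrite as E → β E' and E' → α E' | ε.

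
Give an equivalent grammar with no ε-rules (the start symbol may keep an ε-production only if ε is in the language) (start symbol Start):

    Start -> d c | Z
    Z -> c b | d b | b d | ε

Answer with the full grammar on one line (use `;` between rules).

Nullable set = {Start, Z}.
ε ∈ L(G) since Start is nullable, so keep Start → ε.

Start -> d c | Z | ε; Z -> c b | d b | b d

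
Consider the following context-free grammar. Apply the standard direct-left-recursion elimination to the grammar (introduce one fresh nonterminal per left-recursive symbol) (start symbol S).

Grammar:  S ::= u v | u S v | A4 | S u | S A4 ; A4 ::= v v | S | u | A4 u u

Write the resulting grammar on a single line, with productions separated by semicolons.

S, A4 are directly left-recursive.
For S: α = {u, A4}, β = {u v, u S v, A4}. Rewrite as S → β S' and S' → α S' | ε.
For A4: α = {u u}, β = {v v, S, u}. Rewrite as A4 → β A4' and A4' → α A4' | ε.

S ::= u v S' | u S v S' | A4 S'; A4 ::= v v A4' | S A4' | u A4'; S' ::= u S' | A4 S' | ε; A4' ::= u u A4' | ε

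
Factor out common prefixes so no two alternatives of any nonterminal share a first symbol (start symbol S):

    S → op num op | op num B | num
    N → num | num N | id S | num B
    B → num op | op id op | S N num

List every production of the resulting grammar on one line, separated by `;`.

S → num | op num S'; N → id S | num N'; B → num op | op id op | S N num; S' → op | B; N' → eps | N | B

S has alternatives sharing prefix 'op num': factor to S → op num S' with S' → op | B.
N has alternatives sharing prefix 'num': factor to N → num N' with N' → ε | N | B.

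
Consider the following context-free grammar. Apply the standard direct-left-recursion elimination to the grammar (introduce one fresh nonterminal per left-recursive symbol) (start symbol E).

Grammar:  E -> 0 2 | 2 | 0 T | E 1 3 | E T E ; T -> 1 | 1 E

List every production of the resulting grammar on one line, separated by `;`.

Left recursion appears on E.
For E: α = {1 3, T E}, β = {0 2, 2, 0 T}. Rewrite as E → β E' and E' → α E' | ε.

E -> 0 2 E' | 2 E' | 0 T E'; T -> 1 | 1 E; E' -> 1 3 E' | T E E' | ε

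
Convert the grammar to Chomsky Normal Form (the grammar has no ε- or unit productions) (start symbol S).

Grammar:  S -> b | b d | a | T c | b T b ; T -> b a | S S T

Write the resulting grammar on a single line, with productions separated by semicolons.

S -> b | X1 X2 | a | T X3 | X1 Y1; T -> X1 X4 | S Y2; X1 -> b; X2 -> d; X3 -> c; X4 -> a; Y1 -> T X1; Y2 -> S T

Introduce a nonterminal for each terminal appearing in a rule of length ≥ 2: X1 → b, X2 → d, X3 → c, X4 → a.
Binarize each right-hand side of length ≥ 3 by chaining fresh nonterminals (Y1, Y2, …): affected rules were S → X1 T X1; T → S S T.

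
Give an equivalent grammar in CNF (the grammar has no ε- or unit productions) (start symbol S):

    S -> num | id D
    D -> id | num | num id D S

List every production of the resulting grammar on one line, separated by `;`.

S -> num | X1 D; D -> id | num | X2 Y1; X1 -> id; X2 -> num; Y1 -> X1 Y2; Y2 -> D S

Introduce a nonterminal for each terminal appearing in a rule of length ≥ 2: X1 → id, X2 → num.
Binarize each right-hand side of length ≥ 3 by chaining fresh nonterminals (Y1, Y2, …): affected rules were D → X2 X1 D S.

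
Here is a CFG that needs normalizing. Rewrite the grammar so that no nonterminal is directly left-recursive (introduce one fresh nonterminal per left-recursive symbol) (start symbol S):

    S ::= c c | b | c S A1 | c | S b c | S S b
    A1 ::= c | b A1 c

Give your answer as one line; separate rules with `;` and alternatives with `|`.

S ::= c c S' | b S' | c S A1 S' | c S'; A1 ::= c | b A1 c; S' ::= b c S' | S b S' | ε

Directly left-recursive nonterminal: S.
For S: α = {b c, S b}, β = {c c, b, c S A1, c}. Rewrite as S → β S' and S' → α S' | ε.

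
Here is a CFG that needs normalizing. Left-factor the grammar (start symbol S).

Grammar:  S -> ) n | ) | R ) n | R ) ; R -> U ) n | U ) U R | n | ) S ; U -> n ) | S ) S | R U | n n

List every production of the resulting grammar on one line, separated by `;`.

S has alternatives sharing prefix 'R )': factor to S → R ) S' with S' → n | ε.
S has alternatives sharing prefix ')': factor to S → ) S'' with S'' → n | ε.
R has alternatives sharing prefix 'U )': factor to R → U ) R' with R' → n | U R.
U has alternatives sharing prefix 'n': factor to U → n U' with U' → ) | n.

S -> R ) S' | ) S''; R -> n | ) S | U ) R'; U -> S ) S | R U | n U'; S' -> n | ε; S'' -> n | ε; R' -> n | U R; U' -> ) | n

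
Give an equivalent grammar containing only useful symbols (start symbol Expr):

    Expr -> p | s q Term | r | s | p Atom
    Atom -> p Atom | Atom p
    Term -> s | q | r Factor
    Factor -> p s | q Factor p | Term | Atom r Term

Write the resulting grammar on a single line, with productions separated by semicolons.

Expr -> p | s q Term | r | s; Term -> s | q | r Factor; Factor -> p s | q Factor p | Term

Generating nonterminals: {Expr, Factor, Term}.
Reachable from Expr after that: {Expr, Factor, Term}.
Removed useless symbols: {Atom} and every production mentioning them.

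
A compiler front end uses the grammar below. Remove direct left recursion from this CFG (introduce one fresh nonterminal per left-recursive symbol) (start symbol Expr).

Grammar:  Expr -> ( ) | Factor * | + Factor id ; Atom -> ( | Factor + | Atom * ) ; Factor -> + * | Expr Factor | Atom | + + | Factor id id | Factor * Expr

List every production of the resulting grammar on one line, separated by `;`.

Expr -> ( ) | Factor * | + Factor id; Atom -> ( Atom1 | Factor + Atom1; Factor -> + * Factor1 | Expr Factor Factor1 | Atom Factor1 | + + Factor1; Atom1 -> * ) Atom1 | eps; Factor1 -> id id Factor1 | * Expr Factor1 | eps

Left recursion appears on Atom, Factor.
For Atom: α = {* )}, β = {(, Factor +}. Rewrite as Atom → β Atom1 and Atom1 → α Atom1 | ε.
For Factor: α = {id id, * Expr}, β = {+ *, Expr Factor, Atom, + +}. Rewrite as Factor → β Factor1 and Factor1 → α Factor1 | ε.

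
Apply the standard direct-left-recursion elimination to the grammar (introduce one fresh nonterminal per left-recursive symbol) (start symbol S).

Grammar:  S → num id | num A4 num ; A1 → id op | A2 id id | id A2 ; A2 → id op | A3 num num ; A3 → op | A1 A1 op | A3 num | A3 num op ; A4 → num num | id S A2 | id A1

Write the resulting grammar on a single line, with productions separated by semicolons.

Directly left-recursive nonterminal: A3.
For A3: α = {num, num op}, β = {op, A1 A1 op}. Rewrite as A3 → β A3' and A3' → α A3' | ε.

S → num id | num A4 num; A1 → id op | A2 id id | id A2; A2 → id op | A3 num num; A3 → op A3' | A1 A1 op A3'; A4 → num num | id S A2 | id A1; A3' → num A3' | num op A3' | ε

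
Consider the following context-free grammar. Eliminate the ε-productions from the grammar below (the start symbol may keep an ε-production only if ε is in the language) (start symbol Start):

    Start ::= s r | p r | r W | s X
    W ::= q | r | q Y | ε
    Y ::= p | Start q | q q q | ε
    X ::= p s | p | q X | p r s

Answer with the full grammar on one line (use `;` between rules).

Start ::= s r | p r | r W | r | s X; W ::= q | r | q Y; Y ::= p | Start q | q q q; X ::= p s | p | q X | p r s

The nullable symbols are {W, Y}.
ε ∉ L(G), so no ε-production is kept.
Add the nullable-subset variants: Start → r W gives r W | r.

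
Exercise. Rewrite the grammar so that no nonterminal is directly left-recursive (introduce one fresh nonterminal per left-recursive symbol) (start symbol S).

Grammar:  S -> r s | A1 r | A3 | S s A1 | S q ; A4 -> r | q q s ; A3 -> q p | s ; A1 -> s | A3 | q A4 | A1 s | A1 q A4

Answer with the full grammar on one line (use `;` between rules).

Left recursion appears on S, A1.
For S: α = {s A1, q}, β = {r s, A1 r, A3}. Rewrite as S → β S' and S' → α S' | ε.
For A1: α = {s, q A4}, β = {s, A3, q A4}. Rewrite as A1 → β A1' and A1' → α A1' | ε.

S -> r s S' | A1 r S' | A3 S'; A4 -> r | q q s; A3 -> q p | s; A1 -> s A1' | A3 A1' | q A4 A1'; S' -> s A1 S' | q S' | ε; A1' -> s A1' | q A4 A1' | ε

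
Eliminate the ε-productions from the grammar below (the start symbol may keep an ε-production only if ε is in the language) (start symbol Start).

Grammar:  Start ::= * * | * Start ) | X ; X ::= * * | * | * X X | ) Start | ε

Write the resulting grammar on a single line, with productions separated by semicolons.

Start ::= * * | * Start ) | * ) | X | ε; X ::= * * | * | * X X | * X | ) Start | )

The nullable symbols are {Start, X}.
ε ∈ L(G) since Start is nullable, so keep Start → ε.
Expand every rule over subsets of its nullable positions: Start → * Start ) gives * Start ) | * ). X → * X X gives * X X | * X. X → ) Start gives ) Start | ).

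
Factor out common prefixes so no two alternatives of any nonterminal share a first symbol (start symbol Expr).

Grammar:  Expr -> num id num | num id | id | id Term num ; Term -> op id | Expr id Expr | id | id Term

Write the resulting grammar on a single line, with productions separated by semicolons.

Expr has alternatives sharing prefix 'num id': factor to Expr → num id Expr1 with Expr1 → num | ε.
Expr has alternatives sharing prefix 'id': factor to Expr → id Expr2 with Expr2 → ε | Term num.
Term has alternatives sharing prefix 'id': factor to Term → id Term1 with Term1 → ε | Term.

Expr -> num id Expr1 | id Expr2; Term -> op id | Expr id Expr | id Term1; Expr1 -> num | ε; Expr2 -> ε | Term num; Term1 -> ε | Term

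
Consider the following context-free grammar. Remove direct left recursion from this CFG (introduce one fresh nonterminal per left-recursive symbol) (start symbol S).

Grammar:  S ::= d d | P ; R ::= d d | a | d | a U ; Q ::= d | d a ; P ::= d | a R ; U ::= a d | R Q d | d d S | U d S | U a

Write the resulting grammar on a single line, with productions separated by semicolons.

S ::= d d | P; R ::= d d | a | d | a U; Q ::= d | d a; P ::= d | a R; U ::= a d U' | R Q d U' | d d S U'; U' ::= d S U' | a U' | ε

U is directly left-recursive.
For U: α = {d S, a}, β = {a d, R Q d, d d S}. Rewrite as U → β U' and U' → α U' | ε.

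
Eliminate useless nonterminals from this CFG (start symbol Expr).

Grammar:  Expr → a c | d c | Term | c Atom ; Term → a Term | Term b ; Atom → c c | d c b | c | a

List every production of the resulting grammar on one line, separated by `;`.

Expr → a c | d c | c Atom; Atom → c c | d c b | c | a

Generating nonterminals: {Atom, Expr}.
Reachable from Expr after that: {Atom, Expr}.
Removed useless symbols: {Term} and every production mentioning them.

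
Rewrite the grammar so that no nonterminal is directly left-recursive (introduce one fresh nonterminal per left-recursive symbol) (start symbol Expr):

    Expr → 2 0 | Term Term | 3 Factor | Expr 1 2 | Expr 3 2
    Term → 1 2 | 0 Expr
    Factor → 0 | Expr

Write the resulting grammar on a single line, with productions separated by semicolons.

Expr is directly left-recursive.
For Expr: α = {1 2, 3 2}, β = {2 0, Term Term, 3 Factor}. Rewrite as Expr → β Expr1 and Expr1 → α Expr1 | ε.

Expr → 2 0 Expr1 | Term Term Expr1 | 3 Factor Expr1; Term → 1 2 | 0 Expr; Factor → 0 | Expr; Expr1 → 1 2 Expr1 | 3 2 Expr1 | epsilon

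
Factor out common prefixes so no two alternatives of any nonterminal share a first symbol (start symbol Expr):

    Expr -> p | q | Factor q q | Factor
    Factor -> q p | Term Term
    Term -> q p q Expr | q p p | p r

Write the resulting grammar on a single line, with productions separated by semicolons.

Expr -> p | q | Factor Expr1; Factor -> q p | Term Term; Term -> p r | q p Term1; Expr1 -> q q | ε; Term1 -> q Expr | p

Expr has alternatives sharing prefix 'Factor': factor to Expr → Factor Expr1 with Expr1 → q q | ε.
Term has alternatives sharing prefix 'q p': factor to Term → q p Term1 with Term1 → q Expr | p.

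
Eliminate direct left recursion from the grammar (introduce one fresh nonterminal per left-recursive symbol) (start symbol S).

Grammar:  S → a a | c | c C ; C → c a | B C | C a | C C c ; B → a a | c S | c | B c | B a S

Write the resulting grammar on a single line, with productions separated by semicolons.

C, B are directly left-recursive.
For C: α = {a, C c}, β = {c a, B C}. Rewrite as C → β C' and C' → α C' | ε.
For B: α = {c, a S}, β = {a a, c S, c}. Rewrite as B → β B' and B' → α B' | ε.

S → a a | c | c C; C → c a C' | B C C'; B → a a B' | c S B' | c B'; C' → a C' | C c C' | ε; B' → c B' | a S B' | ε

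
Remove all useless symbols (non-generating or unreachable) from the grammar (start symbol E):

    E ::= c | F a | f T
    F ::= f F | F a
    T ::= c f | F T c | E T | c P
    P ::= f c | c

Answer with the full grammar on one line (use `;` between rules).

E ::= c | f T; T ::= c f | E T | c P; P ::= f c | c

Generating nonterminals: {E, P, T}.
Reachable from E after that: {E, P, T}.
Removed useless symbols: {F} and every production mentioning them.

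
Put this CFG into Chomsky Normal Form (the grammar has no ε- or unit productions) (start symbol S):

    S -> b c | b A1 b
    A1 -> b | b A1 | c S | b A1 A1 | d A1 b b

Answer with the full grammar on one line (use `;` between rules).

S -> X1 X2 | X1 Y1; A1 -> b | X1 A1 | X2 S | X1 Y2 | X3 Y3; X1 -> b; X2 -> c; X3 -> d; Y1 -> A1 X1; Y2 -> A1 A1; Y3 -> A1 Y4; Y4 -> X1 X1

Introduce a nonterminal for each terminal appearing in a rule of length ≥ 2: X1 → b, X2 → c, X3 → d.
Binarize each right-hand side of length ≥ 3 by chaining fresh nonterminals (Y1, Y2, …): affected rules were S → X1 A1 X1; A1 → X1 A1 A1; A1 → X3 A1 X1 X1.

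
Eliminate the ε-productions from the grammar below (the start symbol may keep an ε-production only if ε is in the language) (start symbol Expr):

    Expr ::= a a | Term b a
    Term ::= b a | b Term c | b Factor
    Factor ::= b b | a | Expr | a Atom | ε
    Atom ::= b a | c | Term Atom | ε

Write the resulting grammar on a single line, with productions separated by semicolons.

The nullable symbols are {Atom, Factor}.
ε ∉ L(G), so no ε-production is kept.
For each production, add variants omitting each subset of nullable occurrences: Term → b Factor gives b Factor | b. Atom → Term Atom gives Term Atom | Term.

Expr ::= a a | Term b a; Term ::= b a | b Term c | b Factor | b; Factor ::= b b | a | Expr | a Atom; Atom ::= b a | c | Term Atom | Term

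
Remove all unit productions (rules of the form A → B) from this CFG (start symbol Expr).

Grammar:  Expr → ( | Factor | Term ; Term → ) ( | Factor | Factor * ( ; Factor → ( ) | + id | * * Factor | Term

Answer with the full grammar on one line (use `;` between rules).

Unit pairs: Expr ⇒* {Factor, Term}; Factor ⇒* {Term}; Term ⇒* {Factor}.
For each unit pair (A, B), copy every non-unit production of B to A, then drop all unit productions.

Expr → ) ( | Factor * ( | ( ) | + id | * * Factor | (; Term → ) ( | Factor * ( | ( ) | + id | * * Factor; Factor → ) ( | Factor * ( | ( ) | + id | * * Factor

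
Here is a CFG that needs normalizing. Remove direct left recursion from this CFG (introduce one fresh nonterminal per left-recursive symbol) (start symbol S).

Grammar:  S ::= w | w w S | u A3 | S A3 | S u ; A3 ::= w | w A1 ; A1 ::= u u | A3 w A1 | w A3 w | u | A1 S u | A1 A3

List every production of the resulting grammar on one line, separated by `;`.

S ::= w S' | w w S S' | u A3 S'; A3 ::= w | w A1; A1 ::= u u A1' | A3 w A1 A1' | w A3 w A1' | u A1'; S' ::= A3 S' | u S' | eps; A1' ::= S u A1' | A3 A1' | eps

Left recursion appears on S, A1.
For S: α = {A3, u}, β = {w, w w S, u A3}. Rewrite as S → β S' and S' → α S' | ε.
For A1: α = {S u, A3}, β = {u u, A3 w A1, w A3 w, u}. Rewrite as A1 → β A1' and A1' → α A1' | ε.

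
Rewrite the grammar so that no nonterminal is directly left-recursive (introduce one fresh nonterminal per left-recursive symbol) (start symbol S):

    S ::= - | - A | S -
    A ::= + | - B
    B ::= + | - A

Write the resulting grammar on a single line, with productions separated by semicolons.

S is directly left-recursive.
For S: α = {-}, β = {-, - A}. Rewrite as S → β S' and S' → α S' | ε.

S ::= - S' | - A S'; A ::= + | - B; B ::= + | - A; S' ::= - S' | ε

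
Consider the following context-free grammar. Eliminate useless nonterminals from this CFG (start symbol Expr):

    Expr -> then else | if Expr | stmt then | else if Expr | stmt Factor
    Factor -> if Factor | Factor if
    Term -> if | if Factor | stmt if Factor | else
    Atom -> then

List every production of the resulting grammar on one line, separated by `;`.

Generating nonterminals: {Atom, Expr, Term}.
Reachable from Expr after that: {Expr}.
Removed useless symbols: {Atom, Factor, Term} and every production mentioning them.

Expr -> then else | if Expr | stmt then | else if Expr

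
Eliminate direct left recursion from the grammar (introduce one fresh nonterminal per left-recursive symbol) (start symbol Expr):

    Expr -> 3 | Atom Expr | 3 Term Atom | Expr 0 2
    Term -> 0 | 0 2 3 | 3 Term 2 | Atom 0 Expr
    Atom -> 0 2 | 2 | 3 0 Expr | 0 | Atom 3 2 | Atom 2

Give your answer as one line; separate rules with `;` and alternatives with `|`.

Directly left-recursive nonterminals: Expr, Atom.
For Expr: α = {0 2}, β = {3, Atom Expr, 3 Term Atom}. Rewrite as Expr → β Expr1 and Expr1 → α Expr1 | ε.
For Atom: α = {3 2, 2}, β = {0 2, 2, 3 0 Expr, 0}. Rewrite as Atom → β Atom1 and Atom1 → α Atom1 | ε.

Expr -> 3 Expr1 | Atom Expr Expr1 | 3 Term Atom Expr1; Term -> 0 | 0 2 3 | 3 Term 2 | Atom 0 Expr; Atom -> 0 2 Atom1 | 2 Atom1 | 3 0 Expr Atom1 | 0 Atom1; Expr1 -> 0 2 Expr1 | ε; Atom1 -> 3 2 Atom1 | 2 Atom1 | ε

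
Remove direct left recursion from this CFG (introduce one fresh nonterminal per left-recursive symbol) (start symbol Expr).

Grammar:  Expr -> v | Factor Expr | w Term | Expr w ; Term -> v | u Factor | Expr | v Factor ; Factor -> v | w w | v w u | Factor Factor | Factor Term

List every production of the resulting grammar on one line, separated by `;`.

Expr -> v Expr1 | Factor Expr Expr1 | w Term Expr1; Term -> v | u Factor | Expr | v Factor; Factor -> v Factor1 | w w Factor1 | v w u Factor1; Expr1 -> w Expr1 | ε; Factor1 -> Factor Factor1 | Term Factor1 | ε

Expr, Factor are directly left-recursive.
For Expr: α = {w}, β = {v, Factor Expr, w Term}. Rewrite as Expr → β Expr1 and Expr1 → α Expr1 | ε.
For Factor: α = {Factor, Term}, β = {v, w w, v w u}. Rewrite as Factor → β Factor1 and Factor1 → α Factor1 | ε.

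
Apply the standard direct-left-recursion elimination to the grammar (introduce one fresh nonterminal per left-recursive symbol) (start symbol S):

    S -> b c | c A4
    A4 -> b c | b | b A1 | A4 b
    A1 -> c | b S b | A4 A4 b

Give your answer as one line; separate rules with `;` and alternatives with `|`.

Directly left-recursive nonterminal: A4.
For A4: α = {b}, β = {b c, b, b A1}. Rewrite as A4 → β A4' and A4' → α A4' | ε.

S -> b c | c A4; A4 -> b c A4' | b A4' | b A1 A4'; A1 -> c | b S b | A4 A4 b; A4' -> b A4' | eps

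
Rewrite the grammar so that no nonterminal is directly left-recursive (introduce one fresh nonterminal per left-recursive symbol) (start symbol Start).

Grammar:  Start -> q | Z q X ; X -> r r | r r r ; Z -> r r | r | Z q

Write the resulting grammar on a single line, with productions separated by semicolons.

Start -> q | Z q X; X -> r r | r r r; Z -> r r Z1 | r Z1; Z1 -> q Z1 | ε

Left recursion appears on Z.
For Z: α = {q}, β = {r r, r}. Rewrite as Z → β Z1 and Z1 → α Z1 | ε.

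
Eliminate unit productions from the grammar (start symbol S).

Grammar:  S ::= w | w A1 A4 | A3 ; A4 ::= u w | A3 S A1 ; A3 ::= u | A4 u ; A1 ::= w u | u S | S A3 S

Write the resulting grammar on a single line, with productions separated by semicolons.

Unit pairs: S ⇒* {A3}.
For every A with A ⇒* B via unit rules, add B's non-unit alternatives to A; then delete every rule of the form X → Y.

S ::= w | w A1 A4 | u | A4 u; A4 ::= u w | A3 S A1; A3 ::= u | A4 u; A1 ::= w u | u S | S A3 S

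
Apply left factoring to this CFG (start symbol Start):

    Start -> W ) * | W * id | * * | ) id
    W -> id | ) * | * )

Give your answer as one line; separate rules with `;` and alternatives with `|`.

Start has alternatives sharing prefix 'W': factor to Start → W Start1 with Start1 → ) * | * id.

Start -> * * | ) id | W Start1; W -> id | ) * | * ); Start1 -> ) * | * id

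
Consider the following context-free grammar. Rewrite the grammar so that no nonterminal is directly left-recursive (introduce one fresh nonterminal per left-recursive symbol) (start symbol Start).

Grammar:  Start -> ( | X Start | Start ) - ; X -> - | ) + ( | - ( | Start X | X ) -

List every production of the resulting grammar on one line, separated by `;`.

Start -> ( Start1 | X Start Start1; X -> - X1 | ) + ( X1 | - ( X1 | Start X X1; Start1 -> ) - Start1 | ε; X1 -> ) - X1 | ε

Left recursion appears on Start, X.
For Start: α = {) -}, β = {(, X Start}. Rewrite as Start → β Start1 and Start1 → α Start1 | ε.
For X: α = {) -}, β = {-, ) + (, - (, Start X}. Rewrite as X → β X1 and X1 → α X1 | ε.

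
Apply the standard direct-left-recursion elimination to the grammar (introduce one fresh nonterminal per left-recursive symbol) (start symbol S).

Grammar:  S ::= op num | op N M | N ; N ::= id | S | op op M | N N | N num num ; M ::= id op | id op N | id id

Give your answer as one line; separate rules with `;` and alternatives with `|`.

N is directly left-recursive.
For N: α = {N, num num}, β = {id, S, op op M}. Rewrite as N → β N' and N' → α N' | ε.

S ::= op num | op N M | N; N ::= id N' | S N' | op op M N'; M ::= id op | id op N | id id; N' ::= N N' | num num N' | epsilon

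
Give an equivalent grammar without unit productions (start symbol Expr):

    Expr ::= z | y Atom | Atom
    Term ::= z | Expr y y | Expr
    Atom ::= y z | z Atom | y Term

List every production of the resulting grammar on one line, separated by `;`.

Expr ::= y z | z Atom | y Term | z | y Atom; Term ::= z | Expr y y | y z | z Atom | y Term | y Atom; Atom ::= y z | z Atom | y Term

Unit pairs: Expr ⇒* {Atom}; Term ⇒* {Atom, Expr}.
For each unit pair (A, B), copy every non-unit production of B to A, then drop all unit productions.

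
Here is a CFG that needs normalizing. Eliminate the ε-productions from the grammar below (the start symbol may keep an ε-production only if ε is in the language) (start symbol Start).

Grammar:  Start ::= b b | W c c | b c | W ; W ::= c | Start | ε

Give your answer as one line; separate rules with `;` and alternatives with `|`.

Nullable nonterminals: {Start, W}.
ε ∈ L(G) since Start is nullable, so keep Start → ε.
Expand every rule over subsets of its nullable positions: Start → W c c gives W c c | c c.

Start ::= b b | W c c | c c | b c | W | ε; W ::= c | Start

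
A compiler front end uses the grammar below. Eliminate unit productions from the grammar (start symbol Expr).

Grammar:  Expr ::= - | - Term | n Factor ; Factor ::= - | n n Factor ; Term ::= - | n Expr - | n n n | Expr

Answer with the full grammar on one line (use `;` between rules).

Unit pairs: Term ⇒* {Expr}.
Replace each nonterminal's rules with the union of the non-unit rules of every nonterminal it unit-derives.

Expr ::= - | - Term | n Factor; Factor ::= - | n n Factor; Term ::= - | n Expr - | n n n | - Term | n Factor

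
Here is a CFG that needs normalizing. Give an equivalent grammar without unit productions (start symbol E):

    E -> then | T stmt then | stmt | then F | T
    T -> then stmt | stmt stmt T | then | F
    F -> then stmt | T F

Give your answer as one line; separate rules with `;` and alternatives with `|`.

E -> then | T stmt then | stmt | then F | then stmt | T F | stmt stmt T; T -> then stmt | T F | stmt stmt T | then; F -> then stmt | T F

Unit pairs: E ⇒* {F, T}; T ⇒* {F}.
Replace each nonterminal's rules with the union of the non-unit rules of every nonterminal it unit-derives.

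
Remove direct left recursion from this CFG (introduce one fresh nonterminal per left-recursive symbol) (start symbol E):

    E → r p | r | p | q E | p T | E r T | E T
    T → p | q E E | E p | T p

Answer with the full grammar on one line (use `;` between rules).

E → r p E' | r E' | p E' | q E E' | p T E'; T → p T' | q E E T' | E p T'; E' → r T E' | T E' | eps; T' → p T' | eps

E, T are directly left-recursive.
For E: α = {r T, T}, β = {r p, r, p, q E, p T}. Rewrite as E → β E' and E' → α E' | ε.
For T: α = {p}, β = {p, q E E, E p}. Rewrite as T → β T' and T' → α T' | ε.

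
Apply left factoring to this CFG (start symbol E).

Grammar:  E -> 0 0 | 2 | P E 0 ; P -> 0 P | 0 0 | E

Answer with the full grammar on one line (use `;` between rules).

E -> 0 0 | 2 | P E 0; P -> E | 0 P'; P' -> P | 0

P has alternatives sharing prefix '0': factor to P → 0 P' with P' → P | 0.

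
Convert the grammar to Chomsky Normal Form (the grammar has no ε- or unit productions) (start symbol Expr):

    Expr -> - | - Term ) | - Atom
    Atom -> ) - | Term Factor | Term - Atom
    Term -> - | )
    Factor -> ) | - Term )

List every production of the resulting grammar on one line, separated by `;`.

Expr -> - | X1 Y1 | X1 Atom; Atom -> X2 X1 | Term Factor | Term Y2; Term -> - | ); Factor -> ) | X1 Y3; X1 -> -; X2 -> ); Y1 -> Term X2; Y2 -> X1 Atom; Y3 -> Term X2

Introduce a nonterminal for each terminal appearing in a rule of length ≥ 2: X1 → -, X2 → ).
Binarize each right-hand side of length ≥ 3 by chaining fresh nonterminals (Y1, Y2, …): affected rules were Expr → X1 Term X2; Atom → Term X1 Atom; Factor → X1 Term X2.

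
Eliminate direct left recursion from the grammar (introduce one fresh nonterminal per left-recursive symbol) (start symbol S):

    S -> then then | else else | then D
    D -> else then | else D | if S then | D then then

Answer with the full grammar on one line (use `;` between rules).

S -> then then | else else | then D; D -> else then D' | else D D' | if S then D'; D' -> then then D' | epsilon

D is directly left-recursive.
For D: α = {then then}, β = {else then, else D, if S then}. Rewrite as D → β D' and D' → α D' | ε.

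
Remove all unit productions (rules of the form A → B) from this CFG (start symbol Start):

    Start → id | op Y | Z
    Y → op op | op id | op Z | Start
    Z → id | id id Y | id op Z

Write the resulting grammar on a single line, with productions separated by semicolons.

Unit pairs: Start ⇒* {Z}; Y ⇒* {Start, Z}.
For each unit pair (A, B), copy every non-unit production of B to A, then drop all unit productions.

Start → id | id id Y | id op Z | op Y; Y → id | id id Y | id op Z | op Y | op op | op id | op Z; Z → id | id id Y | id op Z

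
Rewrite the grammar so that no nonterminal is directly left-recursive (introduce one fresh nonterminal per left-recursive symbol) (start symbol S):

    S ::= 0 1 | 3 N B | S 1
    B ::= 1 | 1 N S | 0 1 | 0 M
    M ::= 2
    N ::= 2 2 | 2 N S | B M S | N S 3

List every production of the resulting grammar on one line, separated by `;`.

S, N are directly left-recursive.
For S: α = {1}, β = {0 1, 3 N B}. Rewrite as S → β S' and S' → α S' | ε.
For N: α = {S 3}, β = {2 2, 2 N S, B M S}. Rewrite as N → β N' and N' → α N' | ε.

S ::= 0 1 S' | 3 N B S'; B ::= 1 | 1 N S | 0 1 | 0 M; M ::= 2; N ::= 2 2 N' | 2 N S N' | B M S N'; S' ::= 1 S' | eps; N' ::= S 3 N' | eps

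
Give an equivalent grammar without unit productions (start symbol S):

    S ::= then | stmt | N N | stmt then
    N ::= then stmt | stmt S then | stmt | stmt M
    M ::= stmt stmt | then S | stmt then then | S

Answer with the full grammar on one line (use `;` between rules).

S ::= then | stmt | N N | stmt then; N ::= then stmt | stmt S then | stmt | stmt M; M ::= then | stmt | N N | stmt then | stmt stmt | then S | stmt then then

Unit pairs: M ⇒* {S}.
For every A with A ⇒* B via unit rules, add B's non-unit alternatives to A; then delete every rule of the form X → Y.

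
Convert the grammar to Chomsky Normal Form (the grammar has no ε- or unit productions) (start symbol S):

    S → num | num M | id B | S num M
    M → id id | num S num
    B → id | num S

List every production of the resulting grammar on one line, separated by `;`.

Introduce a nonterminal for each terminal appearing in a rule of length ≥ 2: X1 → num, X2 → id.
Binarize each right-hand side of length ≥ 3 by chaining fresh nonterminals (Y1, Y2, …): affected rules were S → S X1 M; M → X1 S X1.

S → num | X1 M | X2 B | S Y1; M → X2 X2 | X1 Y2; B → id | X1 S; X1 → num; X2 → id; Y1 → X1 M; Y2 → S X1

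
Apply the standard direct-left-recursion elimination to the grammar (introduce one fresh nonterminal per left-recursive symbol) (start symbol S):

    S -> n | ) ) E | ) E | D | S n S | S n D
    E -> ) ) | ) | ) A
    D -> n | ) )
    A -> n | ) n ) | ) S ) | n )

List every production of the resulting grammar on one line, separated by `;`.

Directly left-recursive nonterminal: S.
For S: α = {n S, n D}, β = {n, ) ) E, ) E, D}. Rewrite as S → β S' and S' → α S' | ε.

S -> n S' | ) ) E S' | ) E S' | D S'; E -> ) ) | ) | ) A; D -> n | ) ); A -> n | ) n ) | ) S ) | n ); S' -> n S S' | n D S' | epsilon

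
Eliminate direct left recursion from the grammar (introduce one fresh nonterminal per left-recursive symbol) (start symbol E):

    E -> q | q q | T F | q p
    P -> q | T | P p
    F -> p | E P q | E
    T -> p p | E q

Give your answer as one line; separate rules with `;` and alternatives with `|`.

E -> q | q q | T F | q p; P -> q P' | T P'; F -> p | E P q | E; T -> p p | E q; P' -> p P' | ε

Left recursion appears on P.
For P: α = {p}, β = {q, T}. Rewrite as P → β P' and P' → α P' | ε.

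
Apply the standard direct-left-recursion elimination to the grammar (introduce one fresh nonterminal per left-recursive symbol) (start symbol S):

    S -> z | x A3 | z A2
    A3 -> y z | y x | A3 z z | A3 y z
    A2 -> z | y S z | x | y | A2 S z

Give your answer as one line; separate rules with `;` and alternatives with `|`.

Left recursion appears on A3, A2.
For A3: α = {z z, y z}, β = {y z, y x}. Rewrite as A3 → β A3' and A3' → α A3' | ε.
For A2: α = {S z}, β = {z, y S z, x, y}. Rewrite as A2 → β A2' and A2' → α A2' | ε.

S -> z | x A3 | z A2; A3 -> y z A3' | y x A3'; A2 -> z A2' | y S z A2' | x A2' | y A2'; A3' -> z z A3' | y z A3' | ε; A2' -> S z A2' | ε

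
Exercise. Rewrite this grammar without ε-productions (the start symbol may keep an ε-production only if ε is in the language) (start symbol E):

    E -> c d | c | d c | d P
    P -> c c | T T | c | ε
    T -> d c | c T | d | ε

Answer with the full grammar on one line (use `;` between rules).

Nullable nonterminals: {P, T}.
ε ∉ L(G), so no ε-production is kept.
Expand every rule over subsets of its nullable positions: E → d P gives d P | d. P → T T gives T T | T. T → c T gives c T | c.

E -> c d | c | d c | d P | d; P -> c c | T T | T | c; T -> d c | c T | c | d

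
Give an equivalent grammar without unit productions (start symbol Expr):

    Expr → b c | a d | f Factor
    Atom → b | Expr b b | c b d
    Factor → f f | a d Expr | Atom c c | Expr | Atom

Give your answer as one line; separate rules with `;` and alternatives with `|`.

Unit pairs: Factor ⇒* {Atom, Expr}.
For each unit pair (A, B), copy every non-unit production of B to A, then drop all unit productions.

Expr → b c | a d | f Factor; Atom → b | Expr b b | c b d; Factor → b | Expr b b | c b d | f f | a d Expr | Atom c c | b c | a d | f Factor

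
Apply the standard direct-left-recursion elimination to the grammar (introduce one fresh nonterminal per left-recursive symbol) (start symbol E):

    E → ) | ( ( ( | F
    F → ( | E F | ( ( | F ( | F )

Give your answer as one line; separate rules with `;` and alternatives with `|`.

Directly left-recursive nonterminal: F.
For F: α = {(, )}, β = {(, E F, ( (}. Rewrite as F → β F' and F' → α F' | ε.

E → ) | ( ( ( | F; F → ( F' | E F F' | ( ( F'; F' → ( F' | ) F' | ε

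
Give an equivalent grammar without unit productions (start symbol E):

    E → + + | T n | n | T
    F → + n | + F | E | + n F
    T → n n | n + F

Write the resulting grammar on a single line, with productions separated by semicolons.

Unit pairs: E ⇒* {T}; F ⇒* {E, T}.
For each unit pair (A, B), copy every non-unit production of B to A, then drop all unit productions.

E → + + | T n | n | n n | n + F; F → + + | T n | n | + n | + F | + n F | n n | n + F; T → n n | n + F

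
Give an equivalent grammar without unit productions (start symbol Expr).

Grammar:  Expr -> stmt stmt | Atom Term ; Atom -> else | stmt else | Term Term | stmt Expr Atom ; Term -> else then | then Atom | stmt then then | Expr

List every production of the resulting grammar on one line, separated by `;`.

Unit pairs: Term ⇒* {Expr}.
For every A with A ⇒* B via unit rules, add B's non-unit alternatives to A; then delete every rule of the form X → Y.

Expr -> stmt stmt | Atom Term; Atom -> else | stmt else | Term Term | stmt Expr Atom; Term -> else then | then Atom | stmt then then | stmt stmt | Atom Term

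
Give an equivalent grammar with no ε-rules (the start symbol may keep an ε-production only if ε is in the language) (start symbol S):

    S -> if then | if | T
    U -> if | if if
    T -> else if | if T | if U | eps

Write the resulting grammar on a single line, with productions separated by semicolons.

S -> if then | if | T | eps; U -> if | if if; T -> else if | if T | if | if U

The nullable symbols are {S, T}.
ε ∈ L(G) since S is nullable, so keep S → ε.
Add the nullable-subset variants: T → if T gives if T | if.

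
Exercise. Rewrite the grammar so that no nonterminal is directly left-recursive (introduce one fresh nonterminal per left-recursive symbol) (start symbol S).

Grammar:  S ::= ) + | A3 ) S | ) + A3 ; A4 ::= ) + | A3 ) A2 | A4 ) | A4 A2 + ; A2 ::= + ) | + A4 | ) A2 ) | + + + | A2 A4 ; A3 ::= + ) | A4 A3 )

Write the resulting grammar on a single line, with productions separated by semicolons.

Left recursion appears on A4, A2.
For A4: α = {), A2 +}, β = {) +, A3 ) A2}. Rewrite as A4 → β A4' and A4' → α A4' | ε.
For A2: α = {A4}, β = {+ ), + A4, ) A2 ), + + +}. Rewrite as A2 → β A2' and A2' → α A2' | ε.

S ::= ) + | A3 ) S | ) + A3; A4 ::= ) + A4' | A3 ) A2 A4'; A2 ::= + ) A2' | + A4 A2' | ) A2 ) A2' | + + + A2'; A3 ::= + ) | A4 A3 ); A4' ::= ) A4' | A2 + A4' | ε; A2' ::= A4 A2' | ε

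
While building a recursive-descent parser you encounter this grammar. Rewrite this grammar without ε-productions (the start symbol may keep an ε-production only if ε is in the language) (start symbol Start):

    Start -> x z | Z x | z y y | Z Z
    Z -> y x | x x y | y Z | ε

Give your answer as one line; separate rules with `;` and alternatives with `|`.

The nullable symbols are {Start, Z}.
ε ∈ L(G) since Start is nullable, so keep Start → ε.
Expand every rule over subsets of its nullable positions: Start → Z x gives Z x | x. Start → Z Z gives Z Z | Z. Z → y Z gives y Z | y.

Start -> x z | Z x | x | z y y | Z Z | Z | ε; Z -> y x | x x y | y Z | y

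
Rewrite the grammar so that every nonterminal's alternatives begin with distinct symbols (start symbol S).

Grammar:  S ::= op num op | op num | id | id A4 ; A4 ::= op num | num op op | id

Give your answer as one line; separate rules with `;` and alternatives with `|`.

S ::= op num S' | id S''; A4 ::= op num | num op op | id; S' ::= op | ε; S'' ::= ε | A4

S has alternatives sharing prefix 'op num': factor to S → op num S' with S' → op | ε.
S has alternatives sharing prefix 'id': factor to S → id S'' with S'' → ε | A4.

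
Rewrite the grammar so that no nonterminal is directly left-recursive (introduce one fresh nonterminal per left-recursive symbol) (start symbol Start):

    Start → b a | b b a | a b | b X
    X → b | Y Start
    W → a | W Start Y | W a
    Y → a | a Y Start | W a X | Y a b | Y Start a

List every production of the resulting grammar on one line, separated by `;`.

W, Y are directly left-recursive.
For W: α = {Start Y, a}, β = {a}. Rewrite as W → β W1 and W1 → α W1 | ε.
For Y: α = {a b, Start a}, β = {a, a Y Start, W a X}. Rewrite as Y → β Y1 and Y1 → α Y1 | ε.

Start → b a | b b a | a b | b X; X → b | Y Start; W → a W1; Y → a Y1 | a Y Start Y1 | W a X Y1; W1 → Start Y W1 | a W1 | ε; Y1 → a b Y1 | Start a Y1 | ε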